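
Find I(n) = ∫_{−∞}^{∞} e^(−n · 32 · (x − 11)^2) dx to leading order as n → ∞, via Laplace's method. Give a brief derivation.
I(n) = sqrt(π/(32n))

Here φ(x) = 32 · (x − 11)^2 has its unique minimum at x* = 11 with φ(x*) = 0 and φ''(x*) = 64. Laplace's method gives
  I(n) ~ e^(−n φ(x*)) · sqrt(2π / (n · φ''(x*))) = sqrt(2π / (64n)) = sqrt(π/(32n)).
This is exact: substituting u = (x − 11)·sqrt(32n) gives I(n) = (1/sqrt(32n)) ∫_{−∞}^{∞} e^(−u^2) du = sqrt(π/(32n)).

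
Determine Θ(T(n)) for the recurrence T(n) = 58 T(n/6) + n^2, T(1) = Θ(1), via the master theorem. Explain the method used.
T(n) = Θ(n^(log_6 58))

Master theorem: compare f(n) = n^2 to n^(log_6 58) where log_6 58 ≈ 2.266. Since 2 < log_6 58, we have f(n) = O(n^(log_6 58 − ε)) for some ε > 0 — Case 1. Hence T(n) = Θ(n^(log_6 58)).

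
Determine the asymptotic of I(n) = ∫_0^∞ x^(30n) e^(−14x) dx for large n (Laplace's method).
I(n) ~ (sqrt(2π·30n) / 14) · (30n/(14e))^(30n)

Write the integrand as exp(30n ln x − 14x) and set f(x) = 30n ln x − 14x. Then f'(x) = 30n/x − 14 = 0 at x* = 30n/14, and f''(x*) = −30n/x*^2 = −14^2/(30n). Laplace's method (interior maximum) gives
  I(n) ~ e^(f(x*)) · sqrt(2π / |f''(x*)|)
        = exp(30n ln(30n/14) − 30n) · sqrt(2π · 30n / 14^2)
        = (30n/14)^(30n) e^(−30n) · sqrt(2π·30n) / 14
        = (sqrt(2π·30n) / 14) · (30n/(14e))^(30n).
This matches Γ(30n+1)/14^(30n+1) with Stirling applied to Γ.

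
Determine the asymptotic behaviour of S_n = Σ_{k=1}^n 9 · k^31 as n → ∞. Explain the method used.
S_n ~ 9 · n^32 / 32

By integral comparison (Euler-Maclaurin), Σ_{k=1}^n 9 · k^31 = 9 · ∫_0^n x^31 dx + O(n^31) = 9 · n^32/32 + O(n^31). (Equivalently, Faulhaber's formula gives the same leading term.)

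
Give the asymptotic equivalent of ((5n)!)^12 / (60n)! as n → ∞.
((5n)!)^12/(60n)! ~ ((2π·5n)^(11/2) / sqrt(12)) · 12^(−12·5n)  →  0

Write N = 5n. Stirling: N! ~ sqrt(2π N)(N/e)^N and (12N)! ~ sqrt(2π·12N)·(12N/e)^(12N).
  (N!)^12/(12N)! ~ (2π N)^(12/2) (N/e)^(12N) / [sqrt(2π·12N) (12N/e)^(12N)]
     = (2π N)^(12/2) / sqrt(2π·12N) · (N/(12N))^(12N)
     = (2π N)^((12−1)/2) / sqrt(12) · 12^(−12N).
Since 12^12 > 1, the factor 12^(−12N) decays exponentially, so the ratio → 0. Substituting N = 5n gives the stated form.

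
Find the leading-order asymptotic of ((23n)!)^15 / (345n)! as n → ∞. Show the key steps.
((23n)!)^15/(345n)! ~ ((2π·23n)^(14/2) / sqrt(15)) · 15^(−15·23n)  →  0

Write N = 23n. Stirling: N! ~ sqrt(2π N)(N/e)^N and (15N)! ~ sqrt(2π·15N)·(15N/e)^(15N).
  (N!)^15/(15N)! ~ (2π N)^(15/2) (N/e)^(15N) / [sqrt(2π·15N) (15N/e)^(15N)]
     = (2π N)^(15/2) / sqrt(2π·15N) · (N/(15N))^(15N)
     = (2π N)^((15−1)/2) / sqrt(15) · 15^(−15N).
Since 15^15 > 1, the factor 15^(−15N) decays exponentially, so the ratio → 0. Substituting N = 23n gives the stated form.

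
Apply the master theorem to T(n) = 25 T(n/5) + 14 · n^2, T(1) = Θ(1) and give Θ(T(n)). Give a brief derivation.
T(n) = Θ(n^2 log n)

log_5 25 = 2, and f(n) = 14 · n^2 = Θ(n^(log_5 25)). This is Case 2 of the master theorem: T(n) = Θ(f(n) · log n) = Θ(n^2 log n).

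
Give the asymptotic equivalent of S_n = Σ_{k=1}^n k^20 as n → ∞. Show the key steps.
S_n ~ n^21 / 21

By integral comparison (Euler-Maclaurin), Σ_{k=1}^n k^20 = ∫_0^n x^20 dx + O(n^20) = n^21/21 + O(n^20). (Equivalently, Faulhaber's formula gives the same leading term.)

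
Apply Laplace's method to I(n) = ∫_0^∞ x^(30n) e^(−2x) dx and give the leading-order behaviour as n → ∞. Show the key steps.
I(n) ~ (sqrt(2π·30n) / 2) · (30n/(2e))^(30n)

Write the integrand as exp(30n ln x − 2x) and set f(x) = 30n ln x − 2x. Then f'(x) = 30n/x − 2 = 0 at x* = 30n/2, and f''(x*) = −30n/x*^2 = −2^2/(30n). Laplace's method (interior maximum) gives
  I(n) ~ e^(f(x*)) · sqrt(2π / |f''(x*)|)
        = exp(30n ln(30n/2) − 30n) · sqrt(2π · 30n / 2^2)
        = (30n/2)^(30n) e^(−30n) · sqrt(2π·30n) / 2
        = (sqrt(2π·30n) / 2) · (30n/(2e))^(30n).
This matches Γ(30n+1)/2^(30n+1) with Stirling applied to Γ.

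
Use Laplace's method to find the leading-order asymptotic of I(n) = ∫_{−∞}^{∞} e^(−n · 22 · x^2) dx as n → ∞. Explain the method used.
I(n) = sqrt(π/(22n))

Here φ(x) = 22 · x^2 has its unique minimum at x* = 0 with φ(x*) = 0 and φ''(x*) = 44. Laplace's method gives
  I(n) ~ e^(−n φ(x*)) · sqrt(2π / (n · φ''(x*))) = sqrt(2π / (44n)) = sqrt(π/(22n)).
This is exact: substituting u = (x − 0)·sqrt(22n) gives I(n) = (1/sqrt(22n)) ∫_{−∞}^{∞} e^(−u^2) du = sqrt(π/(22n)).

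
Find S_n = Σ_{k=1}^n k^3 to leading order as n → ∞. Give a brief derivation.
S_n ~ n^4 / 4

By integral comparison (Euler-Maclaurin), Σ_{k=1}^n k^3 = ∫_0^n x^3 dx + O(n^3) = n^4/4 + O(n^3). (Equivalently, Faulhaber's formula gives the same leading term.)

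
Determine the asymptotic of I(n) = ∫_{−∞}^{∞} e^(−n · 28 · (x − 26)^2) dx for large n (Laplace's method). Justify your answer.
I(n) = sqrt(π/(28n))

Here φ(x) = 28 · (x − 26)^2 has its unique minimum at x* = 26 with φ(x*) = 0 and φ''(x*) = 56. Laplace's method gives
  I(n) ~ e^(−n φ(x*)) · sqrt(2π / (n · φ''(x*))) = sqrt(2π / (56n)) = sqrt(π/(28n)).
This is exact: substituting u = (x − 26)·sqrt(28n) gives I(n) = (1/sqrt(28n)) ∫_{−∞}^{∞} e^(−u^2) du = sqrt(π/(28n)).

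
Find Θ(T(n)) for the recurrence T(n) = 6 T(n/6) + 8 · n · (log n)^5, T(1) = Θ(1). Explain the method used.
T(n) = Θ(n · (log n)^6)

Here log_6 6 = 1 and f(n) = 8 · n · (log n)^5 = Θ(n^(log_6 6) · (log n)^5). This is the extended Case 2 of the master theorem (f matches the critical exponent up to log factors), giving T(n) = Θ(n^(log_6 6) · (log n)^(5+1)) = Θ(n · (log n)^6).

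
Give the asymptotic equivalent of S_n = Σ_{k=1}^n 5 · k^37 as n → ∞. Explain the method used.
S_n ~ 5 · n^38 / 38

By integral comparison (Euler-Maclaurin), Σ_{k=1}^n 5 · k^37 = 5 · ∫_0^n x^37 dx + O(n^37) = 5 · n^38/38 + O(n^37). (Equivalently, Faulhaber's formula gives the same leading term.)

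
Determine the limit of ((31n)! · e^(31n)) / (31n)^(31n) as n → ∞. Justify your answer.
lim = ∞

Stirling: (31n)! ~ sqrt(2π·31n) · (31n/e)^(31n). Hence
  (31n)! · e^(31n) / (31n)^(31n) ~ sqrt(2π·31n) = sqrt(2π·31) · sqrt(n) → ∞.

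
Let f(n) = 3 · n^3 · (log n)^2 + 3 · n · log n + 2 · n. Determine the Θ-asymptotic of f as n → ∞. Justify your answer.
f(n) ∈ Θ(n^3 · (log n)^2)

Compare the terms by growth order. For large n, n^a · (log n)^b dominates n^a' · (log n)^b' iff a > a', or (a = a' and b > b'). Ranking the 3 terms shows the dominant one is 3 · n^3 · (log n)^2. Hence f(n) ∈ Θ(n^3 · (log n)^2).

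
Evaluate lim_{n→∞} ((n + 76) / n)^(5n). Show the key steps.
lim = e^380

Rewrite as (1 + 76/n)^(5n). By the standard limit (1 + x/n)^n → e^x, we have (1 + 76/n)^n → e^76, and raising to the 5th power gives e^380.
More precisely, ln[(1 + 76/n)^(5n)] = 5n · ln(1 + 76/n) = 5n · (76/n + O(1/n^2)) = 380 + O(1/n) → 380.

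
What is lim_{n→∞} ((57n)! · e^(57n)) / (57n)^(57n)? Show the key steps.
lim = ∞

Stirling: (57n)! ~ sqrt(2π·57n) · (57n/e)^(57n). Hence
  (57n)! · e^(57n) / (57n)^(57n) ~ sqrt(2π·57n) = sqrt(2π·57) · sqrt(n) → ∞.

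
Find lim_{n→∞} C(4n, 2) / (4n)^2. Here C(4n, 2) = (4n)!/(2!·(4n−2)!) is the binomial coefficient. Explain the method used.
lim = 1/2! = 1/2

With N = 4n → ∞: C(N, 2) / N^2 = [N(N−1)…(N−1)] / (2! · N^2) = (1/2!) · 1 · (1 − 1/(4n)). Each factor → 1 as N → ∞, so the limit is 1/2! = 1/2.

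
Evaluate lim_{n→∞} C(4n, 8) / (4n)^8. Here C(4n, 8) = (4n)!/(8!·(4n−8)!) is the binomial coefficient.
lim = 1/8! = 1/40320

With N = 4n → ∞: C(N, 8) / N^8 = [N(N−1)…(N−7)] / (8! · N^8) = (1/8!) · 1 · (1 − 1/(4n)) · … · (1 − 7/(4n)). Each factor → 1 as N → ∞, so the limit is 1/8! = 1/40320.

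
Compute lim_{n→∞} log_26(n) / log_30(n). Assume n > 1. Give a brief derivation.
lim = ln(30) / ln(26) = log_26(30)

Change of base: log_26(n) = ln n / ln 26 and log_30(n) = ln n / ln 30. The ratio is (ln n / ln 26) · (ln 30 / ln n) = ln 30 / ln 26, a constant independent of n. So the limit is ln 30 / ln 26 = log_26(30).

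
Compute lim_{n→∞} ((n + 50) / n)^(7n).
lim = e^350

Rewrite as (1 + 50/n)^(7n). By the standard limit (1 + x/n)^n → e^x, we have (1 + 50/n)^n → e^50, and raising to the 7th power gives e^350.
More precisely, ln[(1 + 50/n)^(7n)] = 7n · ln(1 + 50/n) = 7n · (50/n + O(1/n^2)) = 350 + O(1/n) → 350.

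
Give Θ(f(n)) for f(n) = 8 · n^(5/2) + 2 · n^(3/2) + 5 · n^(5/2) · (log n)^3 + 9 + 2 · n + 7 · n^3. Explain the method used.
f(n) ∈ Θ(n^3)

Compare the terms by growth order. For large n, n^a · (log n)^b dominates n^a' · (log n)^b' iff a > a', or (a = a' and b > b'). Ranking the 6 terms shows the dominant one is 7 · n^3. Hence f(n) ∈ Θ(n^3).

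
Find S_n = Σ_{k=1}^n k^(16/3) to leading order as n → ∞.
S_n ~ (3/19) · n^(19/3)

Integral comparison: Σ_{k=1}^n k^(16/3) = ∫_0^n x^(16/3) dx + O(n^(16/3)). The integral is n^(1 + 16/3) / (1 + 16/3) = n^((16+3)/3) / ((16+3)/3) = (3/19) · n^(19/3).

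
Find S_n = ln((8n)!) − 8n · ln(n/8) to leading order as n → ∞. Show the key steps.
S_n ~ 8n · (ln 64 − 1) + O(ln n)

Stirling: ln((8n)!) = 8n ln(8n) − 8n + O(ln n).
  S_n = 8n ln(8n) − 8n − 8n ln(n/8) + O(ln n)
      = 8n ln(8n) − 8n ln n + 8n ln 8 − 8n + O(ln n)
      = 8n ln 8 + 8n ln 8 − 8n + O(ln n)
      = 8n (ln 64 − 1) + O(ln n).
Numerically ln(64) − 1 ≈ 3.1589.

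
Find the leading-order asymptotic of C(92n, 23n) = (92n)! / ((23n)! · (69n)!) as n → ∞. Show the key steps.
C(92n, 23n) ~ (256/27)^(23n) · sqrt(2/(3π·23n))

Write N = 23n. Apply Stirling to each factorial:
  (4N)! ~ sqrt(2π·4N) · (4N/e)^(4N),
  N! ~ sqrt(2π N) · (N/e)^N,
  (3N)! ~ sqrt(2π·3N) · (3N/e)^(3N).
The exponential factors combine to (4N)^(4N) / (N^N · (3N)^(3N)) = 4^(4N)/3^(3N) = (4^4/3^3)^N = (256/27)^N.
The square-root prefactors combine to sqrt(2π·4N) / (sqrt(2π N)·sqrt(2π·3N)) = sqrt(4 / (2π·3·N)) = sqrt(2/(3π·23n)).
Substituting N = 23n: C(92n, 23n) ~ (256/27)^(23n) · sqrt(2/(3π·23n)).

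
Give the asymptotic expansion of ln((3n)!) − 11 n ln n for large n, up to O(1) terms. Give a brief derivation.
ln((3n)!) − 11 n ln n = −8 n ln n + 3(ln 3 − 1) n + (1/2) ln(2π·3n) + O(1/n)

Stirling: ln((3n)!) = 3n ln(3n) − 3n + (1/2) ln(2π·3n) + O(1/n).
Expand 3n ln(3n) = 3n (ln n + ln 3) = 3n ln n + 3n ln 3.
Subtract 11n ln n: leading term is (3 − 11) n ln n = −8 n ln n. The next term is 3n ln 3 − 3n = 3(ln 3 − 1) n. Then the (1/2) ln(2π·3n) correction.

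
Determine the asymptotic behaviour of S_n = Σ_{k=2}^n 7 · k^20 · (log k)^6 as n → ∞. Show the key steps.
S_n ~ n^21 · (log n)^6 / 3

By integral comparison, S_n = ∫_1^n 7 · x^20 · (log x)^6 dx + O(n^20 · (log n)^6). For the integral, the leading term of ∫_1^n x^20 (log x)^6 dx is n^21/21 · (log n)^6 (by repeated integration by parts; each step lowers the log-exponent and produces a relatively O(1/log n) correction). Hence S_n ~ n^21 · (log n)^6 / 3.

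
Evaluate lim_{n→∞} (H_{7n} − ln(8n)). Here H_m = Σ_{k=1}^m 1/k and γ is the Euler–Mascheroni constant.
lim = ln(7/8) + γ

By Euler-Maclaurin, H_m = ln m + γ + O(1/m). So
  H_{7n} − ln(8n) = ln(7n) + γ − ln(8n) + O(1/n)
                       = ln(7/8) + γ + O(1/n).
Hence the limit is ln(7/8) + γ.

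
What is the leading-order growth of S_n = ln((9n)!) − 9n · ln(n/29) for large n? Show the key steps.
S_n ~ 9n · (ln 261 − 1) + O(ln n)

Stirling: ln((9n)!) = 9n ln(9n) − 9n + O(ln n).
  S_n = 9n ln(9n) − 9n − 9n ln(n/29) + O(ln n)
      = 9n ln(9n) − 9n ln n + 9n ln 29 − 9n + O(ln n)
      = 9n ln 9 + 9n ln 29 − 9n + O(ln n)
      = 9n (ln 261 − 1) + O(ln n).
Numerically ln(261) − 1 ≈ 4.5645.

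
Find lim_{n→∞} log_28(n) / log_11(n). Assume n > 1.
lim = ln(11) / ln(28) = log_28(11)

Change of base: log_28(n) = ln n / ln 28 and log_11(n) = ln n / ln 11. The ratio is (ln n / ln 28) · (ln 11 / ln n) = ln 11 / ln 28, a constant independent of n. So the limit is ln 11 / ln 28 = log_28(11).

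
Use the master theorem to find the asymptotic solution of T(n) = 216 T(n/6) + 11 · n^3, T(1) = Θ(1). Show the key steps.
T(n) = Θ(n^3 log n)

log_6 216 = 3, and f(n) = 11 · n^3 = Θ(n^(log_6 216)). This is Case 2 of the master theorem: T(n) = Θ(f(n) · log n) = Θ(n^3 log n).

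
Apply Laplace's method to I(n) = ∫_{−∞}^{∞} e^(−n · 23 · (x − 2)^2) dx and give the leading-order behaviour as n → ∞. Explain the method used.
I(n) = sqrt(π/(23n))

Here φ(x) = 23 · (x − 2)^2 has its unique minimum at x* = 2 with φ(x*) = 0 and φ''(x*) = 46. Laplace's method gives
  I(n) ~ e^(−n φ(x*)) · sqrt(2π / (n · φ''(x*))) = sqrt(2π / (46n)) = sqrt(π/(23n)).
This is exact: substituting u = (x − 2)·sqrt(23n) gives I(n) = (1/sqrt(23n)) ∫_{−∞}^{∞} e^(−u^2) du = sqrt(π/(23n)).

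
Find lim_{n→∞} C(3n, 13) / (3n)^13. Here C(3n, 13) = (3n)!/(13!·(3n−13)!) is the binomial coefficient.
lim = 1/13! = 1/6227020800

With N = 3n → ∞: C(N, 13) / N^13 = [N(N−1)…(N−12)] / (13! · N^13) = (1/13!) · 1 · (1 − 1/(3n)) · … · (1 − 12/(3n)). Each factor → 1 as N → ∞, so the limit is 1/13! = 1/6227020800.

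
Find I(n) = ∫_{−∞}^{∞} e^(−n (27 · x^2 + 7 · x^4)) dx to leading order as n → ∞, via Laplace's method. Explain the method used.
I(n) ~ sqrt(π/(27n))

φ(x) = 27 · x^2 + 7 · x^4 has its unique global minimum at x* = 0 (since φ'(x) = 54x + 28x^3 = 0 only at x = 0 for real x with both coefficients positive, and φ → ∞ as |x| → ∞). At x* = 0, φ(0) = 0 and φ''(0) = 54. Laplace's method then gives
  I(n) ~ sqrt(2π / (n · φ''(0))) · e^(−n φ(0)) = sqrt(2π / (54n)) = sqrt(π/(27n)).
The 7 · x^4 term contributes only at subleading order (an O(1/n) relative correction).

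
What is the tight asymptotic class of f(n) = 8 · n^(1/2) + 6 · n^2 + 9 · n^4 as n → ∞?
f(n) ∈ Θ(n^4)

Compare the terms by growth order. For large n, n^a · (log n)^b dominates n^a' · (log n)^b' iff a > a', or (a = a' and b > b'). Ranking the 3 terms shows the dominant one is 9 · n^4. Hence f(n) ∈ Θ(n^4).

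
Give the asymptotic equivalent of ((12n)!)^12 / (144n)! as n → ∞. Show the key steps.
((12n)!)^12/(144n)! ~ ((2π·12n)^(11/2) / sqrt(12)) · 12^(−12·12n)  →  0

Write N = 12n. Stirling: N! ~ sqrt(2π N)(N/e)^N and (12N)! ~ sqrt(2π·12N)·(12N/e)^(12N).
  (N!)^12/(12N)! ~ (2π N)^(12/2) (N/e)^(12N) / [sqrt(2π·12N) (12N/e)^(12N)]
     = (2π N)^(12/2) / sqrt(2π·12N) · (N/(12N))^(12N)
     = (2π N)^((12−1)/2) / sqrt(12) · 12^(−12N).
Since 12^12 > 1, the factor 12^(−12N) decays exponentially, so the ratio → 0. Substituting N = 12n gives the stated form.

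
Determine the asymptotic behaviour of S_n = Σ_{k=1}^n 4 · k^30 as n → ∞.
S_n ~ 4 · n^31 / 31

By integral comparison (Euler-Maclaurin), Σ_{k=1}^n 4 · k^30 = 4 · ∫_0^n x^30 dx + O(n^30) = 4 · n^31/31 + O(n^30). (Equivalently, Faulhaber's formula gives the same leading term.)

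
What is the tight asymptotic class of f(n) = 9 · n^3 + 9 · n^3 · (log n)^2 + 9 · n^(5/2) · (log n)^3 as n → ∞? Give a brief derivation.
f(n) ∈ Θ(n^3 · (log n)^2)

Compare the terms by growth order. For large n, n^a · (log n)^b dominates n^a' · (log n)^b' iff a > a', or (a = a' and b > b'). Ranking the 3 terms shows the dominant one is 9 · n^3 · (log n)^2. Hence f(n) ∈ Θ(n^3 · (log n)^2).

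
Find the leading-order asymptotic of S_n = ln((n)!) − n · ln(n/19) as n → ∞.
S_n ~ n · (ln 19 − 1) + O(ln n)

Stirling: ln((n)!) = n ln(n) − n + O(ln n).
  S_n = n ln(n) − n − n ln(n/19) + O(ln n)
      = n ln(n) − n ln n + n ln 19 − n + O(ln n)
      = n ln 19 − n + O(ln n)
      = n (ln 19 − 1) + O(ln n).
Numerically ln(19) − 1 ≈ 1.9444.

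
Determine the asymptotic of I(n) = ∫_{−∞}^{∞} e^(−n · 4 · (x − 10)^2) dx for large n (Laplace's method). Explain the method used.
I(n) = sqrt(π/(4n))

Here φ(x) = 4 · (x − 10)^2 has its unique minimum at x* = 10 with φ(x*) = 0 and φ''(x*) = 8. Laplace's method gives
  I(n) ~ e^(−n φ(x*)) · sqrt(2π / (n · φ''(x*))) = sqrt(2π / (8n)) = sqrt(π/(4n)).
This is exact: substituting u = (x − 10)·sqrt(4n) gives I(n) = (1/sqrt(4n)) ∫_{−∞}^{∞} e^(−u^2) du = sqrt(π/(4n)).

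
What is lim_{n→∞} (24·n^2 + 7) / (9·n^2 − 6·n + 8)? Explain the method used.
lim = 24/9 = 8/3

For large n the leading n^2 terms dominate both numerator and denominator. Dividing top and bottom by n^2, every other term tends to 0, leaving 24/9 = 8/3.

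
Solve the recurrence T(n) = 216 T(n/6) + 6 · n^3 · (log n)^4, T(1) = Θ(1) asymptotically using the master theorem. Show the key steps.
T(n) = Θ(n^3 · (log n)^5)

Here log_6 216 = 3 and f(n) = 6 · n^3 · (log n)^4 = Θ(n^(log_6 216) · (log n)^4). This is the extended Case 2 of the master theorem (f matches the critical exponent up to log factors), giving T(n) = Θ(n^(log_6 216) · (log n)^(4+1)) = Θ(n^3 · (log n)^5).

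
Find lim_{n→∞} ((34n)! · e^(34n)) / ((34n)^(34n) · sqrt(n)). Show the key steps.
lim = sqrt(2π·34)

Stirling: (34n)! ~ sqrt(2π·34n) · (34n/e)^(34n). Hence
  (34n)! · e^(34n) / (34n)^(34n) ~ sqrt(2π·34n).
Dividing by sqrt(n): sqrt(2π·34n) / sqrt(n) = sqrt(2π·34) · n^((1−1)/2), so the limit is sqrt(2π·34).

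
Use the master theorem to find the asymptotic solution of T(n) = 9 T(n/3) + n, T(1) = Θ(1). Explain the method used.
T(n) = Θ(n^2)

Master theorem: compare f(n) = n to n^(log_3 9) where log_3 9 = 2. Since 1 < log_3 9, we have f(n) = O(n^(log_3 9 − ε)) for some ε > 0 — Case 1. Hence T(n) = Θ(n^(log_3 9)) = Θ(n^2).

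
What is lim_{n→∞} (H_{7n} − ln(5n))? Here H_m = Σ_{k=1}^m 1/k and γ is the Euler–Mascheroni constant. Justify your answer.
lim = ln(7/5) + γ

By Euler-Maclaurin, H_m = ln m + γ + O(1/m). So
  H_{7n} − ln(5n) = ln(7n) + γ − ln(5n) + O(1/n)
                       = ln(7/5) + γ + O(1/n).
Hence the limit is ln(7/5) + γ.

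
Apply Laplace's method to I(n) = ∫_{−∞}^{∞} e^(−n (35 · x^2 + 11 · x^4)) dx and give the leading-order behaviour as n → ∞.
I(n) ~ sqrt(π/(35n))

φ(x) = 35 · x^2 + 11 · x^4 has its unique global minimum at x* = 0 (since φ'(x) = 70x + 44x^3 = 0 only at x = 0 for real x with both coefficients positive, and φ → ∞ as |x| → ∞). At x* = 0, φ(0) = 0 and φ''(0) = 70. Laplace's method then gives
  I(n) ~ sqrt(2π / (n · φ''(0))) · e^(−n φ(0)) = sqrt(2π / (70n)) = sqrt(π/(35n)).
The 11 · x^4 term contributes only at subleading order (an O(1/n) relative correction).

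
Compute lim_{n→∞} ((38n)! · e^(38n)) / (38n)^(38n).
lim = ∞

Stirling: (38n)! ~ sqrt(2π·38n) · (38n/e)^(38n). Hence
  (38n)! · e^(38n) / (38n)^(38n) ~ sqrt(2π·38n) = sqrt(2π·38) · sqrt(n) → ∞.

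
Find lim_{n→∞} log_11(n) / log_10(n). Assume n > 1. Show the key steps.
lim = ln(10) / ln(11) = log_11(10)

Change of base: log_11(n) = ln n / ln 11 and log_10(n) = ln n / ln 10. The ratio is (ln n / ln 11) · (ln 10 / ln n) = ln 10 / ln 11, a constant independent of n. So the limit is ln 10 / ln 11 = log_11(10).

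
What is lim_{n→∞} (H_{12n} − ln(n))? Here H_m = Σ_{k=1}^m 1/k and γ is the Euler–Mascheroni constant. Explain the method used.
lim = ln 12 + γ

By Euler-Maclaurin, H_m = ln m + γ + O(1/m). So
  H_{12n} − ln(n) = ln(12n) + γ − ln(n) + O(1/n)
                       = ln(12/1) + γ + O(1/n).
Hence the limit is ln(12/1) + γ.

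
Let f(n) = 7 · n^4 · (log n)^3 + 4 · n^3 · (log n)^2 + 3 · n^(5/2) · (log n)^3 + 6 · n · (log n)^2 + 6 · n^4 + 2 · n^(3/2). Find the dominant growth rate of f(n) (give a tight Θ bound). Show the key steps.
f(n) ∈ Θ(n^4 · (log n)^3)

Compare the terms by growth order. For large n, n^a · (log n)^b dominates n^a' · (log n)^b' iff a > a', or (a = a' and b > b'). Ranking the 6 terms shows the dominant one is 7 · n^4 · (log n)^3. Hence f(n) ∈ Θ(n^4 · (log n)^3).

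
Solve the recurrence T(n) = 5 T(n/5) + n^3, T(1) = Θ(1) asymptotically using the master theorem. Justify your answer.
T(n) = Θ(n^3)

log_5 5 ≈ 1.000. f(n) = n^3 dominates n^(log_5 5) since 3 > 1.000, and the regularity condition a·f(n/b) = 5·(n/5)^3 = (5/125)·n^3 ≤ c·f(n) holds with c = 5/125 ≈ 0.04 < 1. So this is Case 3: T(n) = Θ(f(n)) = Θ(n^3).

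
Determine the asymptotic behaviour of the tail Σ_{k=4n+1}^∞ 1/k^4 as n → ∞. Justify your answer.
Σ_{k>4n} 1/k^4 ~ 1/(3 · (4n)^3)

Compare to the integral: ∫_{4n}^∞ x^(−4) dx = [−x^(−3)/3]_{4n}^∞ = 1/((4−1)·(4n)^3). Euler-Maclaurin then gives
  Σ_{k>4n} 1/k^4 = ∫_{4n}^∞ dx/x^4 − 1/(2·(4n)^4) + O(1/(4n)^5).
(Equivalently this is ζ(4) − Σ_{k≤4n} 1/k^4.)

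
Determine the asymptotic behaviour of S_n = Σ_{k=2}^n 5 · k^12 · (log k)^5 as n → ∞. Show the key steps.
S_n ~ 5 · n^13 · (log n)^5 / 13

By integral comparison, S_n = ∫_1^n 5 · x^12 · (log x)^5 dx + O(n^12 · (log n)^5). For the integral, the leading term of ∫_1^n x^12 (log x)^5 dx is n^13/13 · (log n)^5 (by repeated integration by parts; each step lowers the log-exponent and produces a relatively O(1/log n) correction). Hence S_n ~ 5 · n^13 · (log n)^5 / 13.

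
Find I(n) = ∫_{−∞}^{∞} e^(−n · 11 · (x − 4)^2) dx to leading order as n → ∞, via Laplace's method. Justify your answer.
I(n) = sqrt(π/(11n))

Here φ(x) = 11 · (x − 4)^2 has its unique minimum at x* = 4 with φ(x*) = 0 and φ''(x*) = 22. Laplace's method gives
  I(n) ~ e^(−n φ(x*)) · sqrt(2π / (n · φ''(x*))) = sqrt(2π / (22n)) = sqrt(π/(11n)).
This is exact: substituting u = (x − 4)·sqrt(11n) gives I(n) = (1/sqrt(11n)) ∫_{−∞}^{∞} e^(−u^2) du = sqrt(π/(11n)).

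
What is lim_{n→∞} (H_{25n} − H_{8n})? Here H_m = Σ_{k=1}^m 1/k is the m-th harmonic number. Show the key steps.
lim = ln(25/8)

Euler-Maclaurin gives H_m = ln m + γ + 1/(2m) + O(1/m^2). The γ and O(1/m) terms cancel in the difference:
  H_{25n} − H_{8n} = ln(25n) − ln(8n) + O(1/n) = ln(25/8) + O(1/n).
Hence the limit is ln(25/8).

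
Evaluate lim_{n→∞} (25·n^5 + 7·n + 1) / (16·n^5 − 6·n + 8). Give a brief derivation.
lim = 25/16

For large n the leading n^5 terms dominate both numerator and denominator. Dividing top and bottom by n^5, every other term tends to 0, leaving 25/16.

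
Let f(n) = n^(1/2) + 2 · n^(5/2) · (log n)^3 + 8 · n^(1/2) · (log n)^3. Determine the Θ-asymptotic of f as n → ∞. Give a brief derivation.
f(n) ∈ Θ(n^(5/2) · (log n)^3)

Compare the terms by growth order. For large n, n^a · (log n)^b dominates n^a' · (log n)^b' iff a > a', or (a = a' and b > b'). Ranking the 3 terms shows the dominant one is 2 · n^(5/2) · (log n)^3. Hence f(n) ∈ Θ(n^(5/2) · (log n)^3).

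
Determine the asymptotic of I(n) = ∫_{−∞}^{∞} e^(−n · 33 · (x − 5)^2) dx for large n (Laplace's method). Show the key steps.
I(n) = sqrt(π/(33n))

Here φ(x) = 33 · (x − 5)^2 has its unique minimum at x* = 5 with φ(x*) = 0 and φ''(x*) = 66. Laplace's method gives
  I(n) ~ e^(−n φ(x*)) · sqrt(2π / (n · φ''(x*))) = sqrt(2π / (66n)) = sqrt(π/(33n)).
This is exact: substituting u = (x − 5)·sqrt(33n) gives I(n) = (1/sqrt(33n)) ∫_{−∞}^{∞} e^(−u^2) du = sqrt(π/(33n)).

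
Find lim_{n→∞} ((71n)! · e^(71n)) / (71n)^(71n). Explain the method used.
lim = ∞

Stirling: (71n)! ~ sqrt(2π·71n) · (71n/e)^(71n). Hence
  (71n)! · e^(71n) / (71n)^(71n) ~ sqrt(2π·71n) = sqrt(2π·71) · sqrt(n) → ∞.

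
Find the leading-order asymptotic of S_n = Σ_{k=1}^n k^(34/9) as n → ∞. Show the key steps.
S_n ~ (9/43) · n^(43/9)

Integral comparison: Σ_{k=1}^n k^(34/9) = ∫_0^n x^(34/9) dx + O(n^(34/9)). The integral is n^(1 + 34/9) / (1 + 34/9) = n^((34+9)/9) / ((34+9)/9) = (9/43) · n^(43/9).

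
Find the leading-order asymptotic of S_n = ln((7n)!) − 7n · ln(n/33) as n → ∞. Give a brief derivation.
S_n ~ 7n · (ln 231 − 1) + O(ln n)

Stirling: ln((7n)!) = 7n ln(7n) − 7n + O(ln n).
  S_n = 7n ln(7n) − 7n − 7n ln(n/33) + O(ln n)
      = 7n ln(7n) − 7n ln n + 7n ln 33 − 7n + O(ln n)
      = 7n ln 7 + 7n ln 33 − 7n + O(ln n)
      = 7n (ln 231 − 1) + O(ln n).
Numerically ln(231) − 1 ≈ 4.4424.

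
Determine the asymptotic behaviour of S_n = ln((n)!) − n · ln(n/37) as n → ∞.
S_n ~ n · (ln 37 − 1) + O(ln n)

Stirling: ln((n)!) = n ln(n) − n + O(ln n).
  S_n = n ln(n) − n − n ln(n/37) + O(ln n)
      = n ln(n) − n ln n + n ln 37 − n + O(ln n)
      = n ln 37 − n + O(ln n)
      = n (ln 37 − 1) + O(ln n).
Numerically ln(37) − 1 ≈ 2.6109.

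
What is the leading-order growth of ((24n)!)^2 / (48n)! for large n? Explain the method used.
((24n)!)^2/(48n)! ~ ((2π·24n)^(1/2) / sqrt(2)) · 2^(−2·24n)  →  0

Write N = 24n. Stirling: N! ~ sqrt(2π N)(N/e)^N and (2N)! ~ sqrt(2π·2N)·(2N/e)^(2N).
  (N!)^2/(2N)! ~ (2π N)^(2/2) (N/e)^(2N) / [sqrt(2π·2N) (2N/e)^(2N)]
     = (2π N)^(2/2) / sqrt(2π·2N) · (N/(2N))^(2N)
     = (2π N)^((2−1)/2) / sqrt(2) · 2^(−2N).
Since 2^2 > 1, the factor 2^(−2N) decays exponentially, so the ratio → 0. Substituting N = 24n gives the stated form.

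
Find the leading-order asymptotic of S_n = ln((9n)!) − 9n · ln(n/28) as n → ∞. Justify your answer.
S_n ~ 9n · (ln 252 − 1) + O(ln n)

Stirling: ln((9n)!) = 9n ln(9n) − 9n + O(ln n).
  S_n = 9n ln(9n) − 9n − 9n ln(n/28) + O(ln n)
      = 9n ln(9n) − 9n ln n + 9n ln 28 − 9n + O(ln n)
      = 9n ln 9 + 9n ln 28 − 9n + O(ln n)
      = 9n (ln 252 − 1) + O(ln n).
Numerically ln(252) − 1 ≈ 4.5294.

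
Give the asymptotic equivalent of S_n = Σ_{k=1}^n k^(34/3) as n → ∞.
S_n ~ (3/37) · n^(37/3)

Integral comparison: Σ_{k=1}^n k^(34/3) = ∫_0^n x^(34/3) dx + O(n^(34/3)). The integral is n^(1 + 34/3) / (1 + 34/3) = n^((34+3)/3) / ((34+3)/3) = (3/37) · n^(37/3).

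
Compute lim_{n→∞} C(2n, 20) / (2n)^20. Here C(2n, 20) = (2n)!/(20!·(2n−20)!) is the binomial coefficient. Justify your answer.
lim = 1/20! = 1/2432902008176640000

With N = 2n → ∞: C(N, 20) / N^20 = [N(N−1)…(N−19)] / (20! · N^20) = (1/20!) · 1 · (1 − 1/(2n)) · … · (1 − 19/(2n)). Each factor → 1 as N → ∞, so the limit is 1/20! = 1/2432902008176640000.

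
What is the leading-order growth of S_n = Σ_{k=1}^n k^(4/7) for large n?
S_n ~ (7/11) · n^(11/7)

Integral comparison: Σ_{k=1}^n k^(4/7) = ∫_0^n x^(4/7) dx + O(n^(4/7)). The integral is n^(1 + 4/7) / (1 + 4/7) = n^((4+7)/7) / ((4+7)/7) = (7/11) · n^(11/7).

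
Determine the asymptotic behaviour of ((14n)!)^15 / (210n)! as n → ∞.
((14n)!)^15/(210n)! ~ ((2π·14n)^(14/2) / sqrt(15)) · 15^(−15·14n)  →  0

Write N = 14n. Stirling: N! ~ sqrt(2π N)(N/e)^N and (15N)! ~ sqrt(2π·15N)·(15N/e)^(15N).
  (N!)^15/(15N)! ~ (2π N)^(15/2) (N/e)^(15N) / [sqrt(2π·15N) (15N/e)^(15N)]
     = (2π N)^(15/2) / sqrt(2π·15N) · (N/(15N))^(15N)
     = (2π N)^((15−1)/2) / sqrt(15) · 15^(−15N).
Since 15^15 > 1, the factor 15^(−15N) decays exponentially, so the ratio → 0. Substituting N = 14n gives the stated form.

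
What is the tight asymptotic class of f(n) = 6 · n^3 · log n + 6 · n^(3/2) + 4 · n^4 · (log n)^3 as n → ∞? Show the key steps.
f(n) ∈ Θ(n^4 · (log n)^3)

Compare the terms by growth order. For large n, n^a · (log n)^b dominates n^a' · (log n)^b' iff a > a', or (a = a' and b > b'). Ranking the 3 terms shows the dominant one is 4 · n^4 · (log n)^3. Hence f(n) ∈ Θ(n^4 · (log n)^3).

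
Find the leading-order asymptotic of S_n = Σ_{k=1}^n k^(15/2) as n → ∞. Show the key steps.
S_n ~ (2/17) · n^(17/2)

Integral comparison: Σ_{k=1}^n k^(15/2) = ∫_0^n x^(15/2) dx + O(n^(15/2)). The integral is n^(1 + 15/2) / (1 + 15/2) = n^((15+2)/2) / ((15+2)/2) = (2/17) · n^(17/2).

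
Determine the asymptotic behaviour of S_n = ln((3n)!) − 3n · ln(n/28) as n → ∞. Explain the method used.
S_n ~ 3n · (ln 84 − 1) + O(ln n)

Stirling: ln((3n)!) = 3n ln(3n) − 3n + O(ln n).
  S_n = 3n ln(3n) − 3n − 3n ln(n/28) + O(ln n)
      = 3n ln(3n) − 3n ln n + 3n ln 28 − 3n + O(ln n)
      = 3n ln 3 + 3n ln 28 − 3n + O(ln n)
      = 3n (ln 84 − 1) + O(ln n).
Numerically ln(84) − 1 ≈ 3.4308.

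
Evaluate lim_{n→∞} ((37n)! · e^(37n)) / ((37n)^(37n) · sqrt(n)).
lim = sqrt(2π·37)

Stirling: (37n)! ~ sqrt(2π·37n) · (37n/e)^(37n). Hence
  (37n)! · e^(37n) / (37n)^(37n) ~ sqrt(2π·37n).
Dividing by sqrt(n): sqrt(2π·37n) / sqrt(n) = sqrt(2π·37) · n^((1−1)/2), so the limit is sqrt(2π·37).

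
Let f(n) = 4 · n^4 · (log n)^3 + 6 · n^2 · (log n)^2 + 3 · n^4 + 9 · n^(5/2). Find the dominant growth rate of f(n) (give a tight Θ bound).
f(n) ∈ Θ(n^4 · (log n)^3)

Compare the terms by growth order. For large n, n^a · (log n)^b dominates n^a' · (log n)^b' iff a > a', or (a = a' and b > b'). Ranking the 4 terms shows the dominant one is 4 · n^4 · (log n)^3. Hence f(n) ∈ Θ(n^4 · (log n)^3).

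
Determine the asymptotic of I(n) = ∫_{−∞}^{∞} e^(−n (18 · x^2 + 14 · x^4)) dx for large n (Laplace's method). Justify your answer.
I(n) ~ sqrt(π/(18n))

φ(x) = 18 · x^2 + 14 · x^4 has its unique global minimum at x* = 0 (since φ'(x) = 36x + 56x^3 = 0 only at x = 0 for real x with both coefficients positive, and φ → ∞ as |x| → ∞). At x* = 0, φ(0) = 0 and φ''(0) = 36. Laplace's method then gives
  I(n) ~ sqrt(2π / (n · φ''(0))) · e^(−n φ(0)) = sqrt(2π / (36n)) = sqrt(π/(18n)).
The 14 · x^4 term contributes only at subleading order (an O(1/n) relative correction).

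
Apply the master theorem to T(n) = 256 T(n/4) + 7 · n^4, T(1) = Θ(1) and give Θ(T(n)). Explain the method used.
T(n) = Θ(n^4 log n)

log_4 256 = 4, and f(n) = 7 · n^4 = Θ(n^(log_4 256)). This is Case 2 of the master theorem: T(n) = Θ(f(n) · log n) = Θ(n^4 log n).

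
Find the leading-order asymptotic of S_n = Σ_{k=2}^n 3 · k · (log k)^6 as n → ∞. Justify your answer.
S_n ~ 3 · n^2 · (log n)^6 / 2

By integral comparison, S_n = ∫_1^n 3 · x · (log x)^6 dx + O(n · (log n)^6). For the integral, the leading term of ∫_1^n x^1 (log x)^6 dx is n^2/2 · (log n)^6 (by repeated integration by parts; each step lowers the log-exponent and produces a relatively O(1/log n) correction). Hence S_n ~ 3 · n^2 · (log n)^6 / 2.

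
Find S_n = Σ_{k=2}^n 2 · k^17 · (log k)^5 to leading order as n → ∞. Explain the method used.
S_n ~ n^18 · (log n)^5 / 9

By integral comparison, S_n = ∫_1^n 2 · x^17 · (log x)^5 dx + O(n^17 · (log n)^5). For the integral, the leading term of ∫_1^n x^17 (log x)^5 dx is n^18/18 · (log n)^5 (by repeated integration by parts; each step lowers the log-exponent and produces a relatively O(1/log n) correction). Hence S_n ~ n^18 · (log n)^5 / 9.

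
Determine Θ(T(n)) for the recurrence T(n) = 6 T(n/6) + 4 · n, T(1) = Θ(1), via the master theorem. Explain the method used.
T(n) = Θ(n log n)

log_6 6 = 1, and f(n) = 4 · n = Θ(n^(log_6 6)). This is Case 2 of the master theorem: T(n) = Θ(f(n) · log n) = Θ(n log n).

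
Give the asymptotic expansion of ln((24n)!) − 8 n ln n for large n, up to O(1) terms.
ln((24n)!) − 8 n ln n = 16 n ln n + 24(ln 24 − 1) n + (1/2) ln(2π·24n) + O(1/n)

Stirling: ln((24n)!) = 24n ln(24n) − 24n + (1/2) ln(2π·24n) + O(1/n).
Expand 24n ln(24n) = 24n (ln n + ln 24) = 24n ln n + 24n ln 24.
Subtract 8n ln n: leading term is (24 − 8) n ln n = 16 n ln n. The next term is 24n ln 24 − 24n = 24(ln 24 − 1) n. Then the (1/2) ln(2π·24n) correction.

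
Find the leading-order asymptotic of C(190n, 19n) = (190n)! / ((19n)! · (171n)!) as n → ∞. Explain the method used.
C(190n, 19n) ~ (10000000000/387420489)^(19n) · sqrt(5/(9π·19n))

Write N = 19n. Apply Stirling to each factorial:
  (10N)! ~ sqrt(2π·10N) · (10N/e)^(10N),
  N! ~ sqrt(2π N) · (N/e)^N,
  (9N)! ~ sqrt(2π·9N) · (9N/e)^(9N).
The exponential factors combine to (10N)^(10N) / (N^N · (9N)^(9N)) = 10^(10N)/9^(9N) = (10^10/9^9)^N = (10000000000/387420489)^N.
The square-root prefactors combine to sqrt(2π·10N) / (sqrt(2π N)·sqrt(2π·9N)) = sqrt(10 / (2π·9·N)) = sqrt(5/(9π·19n)).
Substituting N = 19n: C(190n, 19n) ~ (10000000000/387420489)^(19n) · sqrt(5/(9π·19n)).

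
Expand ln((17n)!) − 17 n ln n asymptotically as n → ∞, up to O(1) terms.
ln((17n)!) − 17 n ln n = 17(ln 17 − 1) n + (1/2) ln(2π·17n) + O(1/n)

Stirling: ln((17n)!) = 17n ln(17n) − 17n + (1/2) ln(2π·17n) + O(1/n).
Since 17n ln(17n) = 17n ln n + 17n ln 17, subtracting 17n ln n cancels the n ln n term exactly. What remains is 17(ln 17 − 1) n + (1/2) ln(2π·17n) + O(1/n).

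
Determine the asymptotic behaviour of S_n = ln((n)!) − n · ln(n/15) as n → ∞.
S_n ~ n · (ln 15 − 1) + O(ln n)

Stirling: ln((n)!) = n ln(n) − n + O(ln n).
  S_n = n ln(n) − n − n ln(n/15) + O(ln n)
      = n ln(n) − n ln n + n ln 15 − n + O(ln n)
      = n ln 15 − n + O(ln n)
      = n (ln 15 − 1) + O(ln n).
Numerically ln(15) − 1 ≈ 1.7081.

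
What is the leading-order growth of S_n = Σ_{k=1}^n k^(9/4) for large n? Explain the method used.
S_n ~ (4/13) · n^(13/4)

Integral comparison: Σ_{k=1}^n k^(9/4) = ∫_0^n x^(9/4) dx + O(n^(9/4)). The integral is n^(1 + 9/4) / (1 + 9/4) = n^((9+4)/4) / ((9+4)/4) = (4/13) · n^(13/4).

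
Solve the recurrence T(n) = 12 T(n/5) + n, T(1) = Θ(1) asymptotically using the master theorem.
T(n) = Θ(n^(log_5 12))

Master theorem: compare f(n) = n to n^(log_5 12) where log_5 12 ≈ 1.544. Since 1 < log_5 12, we have f(n) = O(n^(log_5 12 − ε)) for some ε > 0 — Case 1. Hence T(n) = Θ(n^(log_5 12)).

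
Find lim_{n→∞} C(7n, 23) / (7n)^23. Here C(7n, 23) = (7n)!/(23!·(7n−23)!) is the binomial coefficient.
lim = 1/23! = 1/25852016738884976640000

With N = 7n → ∞: C(N, 23) / N^23 = [N(N−1)…(N−22)] / (23! · N^23) = (1/23!) · 1 · (1 − 1/(7n)) · … · (1 − 22/(7n)). Each factor → 1 as N → ∞, so the limit is 1/23! = 1/25852016738884976640000.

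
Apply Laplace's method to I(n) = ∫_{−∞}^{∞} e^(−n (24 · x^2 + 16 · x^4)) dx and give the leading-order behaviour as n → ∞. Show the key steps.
I(n) ~ sqrt(π/(24n))

φ(x) = 24 · x^2 + 16 · x^4 has its unique global minimum at x* = 0 (since φ'(x) = 48x + 64x^3 = 0 only at x = 0 for real x with both coefficients positive, and φ → ∞ as |x| → ∞). At x* = 0, φ(0) = 0 and φ''(0) = 48. Laplace's method then gives
  I(n) ~ sqrt(2π / (n · φ''(0))) · e^(−n φ(0)) = sqrt(2π / (48n)) = sqrt(π/(24n)).
The 16 · x^4 term contributes only at subleading order (an O(1/n) relative correction).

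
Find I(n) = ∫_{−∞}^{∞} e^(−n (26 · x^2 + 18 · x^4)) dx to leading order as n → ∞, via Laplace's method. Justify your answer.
I(n) ~ sqrt(π/(26n))

φ(x) = 26 · x^2 + 18 · x^4 has its unique global minimum at x* = 0 (since φ'(x) = 52x + 72x^3 = 0 only at x = 0 for real x with both coefficients positive, and φ → ∞ as |x| → ∞). At x* = 0, φ(0) = 0 and φ''(0) = 52. Laplace's method then gives
  I(n) ~ sqrt(2π / (n · φ''(0))) · e^(−n φ(0)) = sqrt(2π / (52n)) = sqrt(π/(26n)).
The 18 · x^4 term contributes only at subleading order (an O(1/n) relative correction).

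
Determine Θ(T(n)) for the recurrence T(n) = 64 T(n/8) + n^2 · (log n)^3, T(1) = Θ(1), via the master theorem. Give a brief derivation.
T(n) = Θ(n^2 · (log n)^4)

Here log_8 64 = 2 and f(n) = n^2 · (log n)^3 = Θ(n^(log_8 64) · (log n)^3). This is the extended Case 2 of the master theorem (f matches the critical exponent up to log factors), giving T(n) = Θ(n^(log_8 64) · (log n)^(3+1)) = Θ(n^2 · (log n)^4).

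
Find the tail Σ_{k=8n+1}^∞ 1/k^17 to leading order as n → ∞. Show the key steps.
Σ_{k>8n} 1/k^17 ~ 1/(16 · (8n)^16)

Compare to the integral: ∫_{8n}^∞ x^(−17) dx = [−x^(−16)/16]_{8n}^∞ = 1/((17−1)·(8n)^16). Euler-Maclaurin then gives
  Σ_{k>8n} 1/k^17 = ∫_{8n}^∞ dx/x^17 − 1/(2·(8n)^17) + O(1/(8n)^18).
(Equivalently this is ζ(17) − Σ_{k≤8n} 1/k^17.)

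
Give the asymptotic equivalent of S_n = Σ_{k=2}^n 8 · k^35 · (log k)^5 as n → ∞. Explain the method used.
S_n ~ 2 · n^36 · (log n)^5 / 9

By integral comparison, S_n = ∫_1^n 8 · x^35 · (log x)^5 dx + O(n^35 · (log n)^5). For the integral, the leading term of ∫_1^n x^35 (log x)^5 dx is n^36/36 · (log n)^5 (by repeated integration by parts; each step lowers the log-exponent and produces a relatively O(1/log n) correction). Hence S_n ~ 2 · n^36 · (log n)^5 / 9.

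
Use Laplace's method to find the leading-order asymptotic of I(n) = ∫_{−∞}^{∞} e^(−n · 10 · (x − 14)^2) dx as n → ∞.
I(n) = sqrt(π/(10n))

Here φ(x) = 10 · (x − 14)^2 has its unique minimum at x* = 14 with φ(x*) = 0 and φ''(x*) = 20. Laplace's method gives
  I(n) ~ e^(−n φ(x*)) · sqrt(2π / (n · φ''(x*))) = sqrt(2π / (20n)) = sqrt(π/(10n)).
This is exact: substituting u = (x − 14)·sqrt(10n) gives I(n) = (1/sqrt(10n)) ∫_{−∞}^{∞} e^(−u^2) du = sqrt(π/(10n)).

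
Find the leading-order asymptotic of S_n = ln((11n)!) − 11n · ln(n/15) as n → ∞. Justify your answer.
S_n ~ 11n · (ln 165 − 1) + O(ln n)

Stirling: ln((11n)!) = 11n ln(11n) − 11n + O(ln n).
  S_n = 11n ln(11n) − 11n − 11n ln(n/15) + O(ln n)
      = 11n ln(11n) − 11n ln n + 11n ln 15 − 11n + O(ln n)
      = 11n ln 11 + 11n ln 15 − 11n + O(ln n)
      = 11n (ln 165 − 1) + O(ln n).
Numerically ln(165) − 1 ≈ 4.1059.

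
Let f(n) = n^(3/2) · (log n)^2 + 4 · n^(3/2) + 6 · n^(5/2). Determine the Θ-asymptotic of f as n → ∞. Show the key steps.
f(n) ∈ Θ(n^(5/2))

Compare the terms by growth order. For large n, n^a · (log n)^b dominates n^a' · (log n)^b' iff a > a', or (a = a' and b > b'). Ranking the 3 terms shows the dominant one is 6 · n^(5/2). Hence f(n) ∈ Θ(n^(5/2)).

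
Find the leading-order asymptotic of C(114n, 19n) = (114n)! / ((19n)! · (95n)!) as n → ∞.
C(114n, 19n) ~ (46656/3125)^(19n) · sqrt(3/(5π·19n))

Write N = 19n. Apply Stirling to each factorial:
  (6N)! ~ sqrt(2π·6N) · (6N/e)^(6N),
  N! ~ sqrt(2π N) · (N/e)^N,
  (5N)! ~ sqrt(2π·5N) · (5N/e)^(5N).
The exponential factors combine to (6N)^(6N) / (N^N · (5N)^(5N)) = 6^(6N)/5^(5N) = (6^6/5^5)^N = (46656/3125)^N.
The square-root prefactors combine to sqrt(2π·6N) / (sqrt(2π N)·sqrt(2π·5N)) = sqrt(6 / (2π·5·N)) = sqrt(3/(5π·19n)).
Substituting N = 19n: C(114n, 19n) ~ (46656/3125)^(19n) · sqrt(3/(5π·19n)).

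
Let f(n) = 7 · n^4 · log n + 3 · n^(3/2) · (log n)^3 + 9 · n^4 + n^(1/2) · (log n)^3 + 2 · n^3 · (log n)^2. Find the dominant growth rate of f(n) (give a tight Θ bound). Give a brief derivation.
f(n) ∈ Θ(n^4 · log n)

Compare the terms by growth order. For large n, n^a · (log n)^b dominates n^a' · (log n)^b' iff a > a', or (a = a' and b > b'). Ranking the 5 terms shows the dominant one is 7 · n^4 · log n. Hence f(n) ∈ Θ(n^4 · log n).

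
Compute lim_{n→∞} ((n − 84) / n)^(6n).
lim = e^(−504)

Rewrite as (1 − 84/n)^(6n). By the standard limit (1 + x/n)^n → e^x, we have (1 − 84/n)^n → e^(−84), and raising to the 6th power gives e^(−504).
More precisely, ln[(1 − 84/n)^(6n)] = 6n · ln(1 − 84/n) = 6n · (-84/n + O(1/n^2)) = -504 + O(1/n) → -504.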